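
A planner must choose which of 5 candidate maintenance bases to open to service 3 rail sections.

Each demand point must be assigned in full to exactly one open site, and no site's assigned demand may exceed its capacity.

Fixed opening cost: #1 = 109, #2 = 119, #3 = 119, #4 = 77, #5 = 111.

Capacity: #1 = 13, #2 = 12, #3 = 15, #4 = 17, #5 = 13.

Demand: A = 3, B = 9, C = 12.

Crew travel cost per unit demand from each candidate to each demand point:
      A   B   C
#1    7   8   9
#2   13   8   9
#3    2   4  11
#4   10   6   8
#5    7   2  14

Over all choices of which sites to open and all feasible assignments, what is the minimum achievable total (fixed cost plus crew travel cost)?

Open {#4, #5}; cheapest assignment that respects the capacities:
  #4 (cap 17, load 12): C — cost 12×8 = 96
  #5 (cap 13, load 12): A, B — cost 3×7 + 9×2 = 39
  Shipping 135, fixed 188 → total 323.
  Any other capacity-feasible assignment to {#4, #5} ships for at least 135.
Compare {#3, #4}: its best feasible assignment gives total 334.
Compare {#1, #5}: its best feasible assignment gives total 367.
Every other set of open sites that can feasibly serve all demand totals ≥ 334 even under its best assignment. Minimum: 323.

323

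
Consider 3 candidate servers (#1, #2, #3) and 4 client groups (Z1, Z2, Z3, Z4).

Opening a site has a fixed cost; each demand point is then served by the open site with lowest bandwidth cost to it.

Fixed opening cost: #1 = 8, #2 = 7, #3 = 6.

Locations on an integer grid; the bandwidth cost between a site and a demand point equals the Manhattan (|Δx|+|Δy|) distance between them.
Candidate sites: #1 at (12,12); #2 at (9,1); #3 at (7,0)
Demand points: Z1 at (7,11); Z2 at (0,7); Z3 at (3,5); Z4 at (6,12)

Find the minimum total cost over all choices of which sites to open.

Open {#1, #3}: assign each demand point to its cheapest open site.
  Z1→#1 6, Z2→#3 14, Z3→#3 9, Z4→#1 6
  bandwidth cost 35, fixed 14 → total 49.
Compare {#1, #2}: bandwidth cost 37 + fixed 15 = 52.
Compare {#1}: bandwidth cost 45 + fixed 8 = 53.
Compare {#3}: bandwidth cost 47 + fixed 6 = 53.
All other subsets cost ≥ 52. Minimum total cost: 49.

49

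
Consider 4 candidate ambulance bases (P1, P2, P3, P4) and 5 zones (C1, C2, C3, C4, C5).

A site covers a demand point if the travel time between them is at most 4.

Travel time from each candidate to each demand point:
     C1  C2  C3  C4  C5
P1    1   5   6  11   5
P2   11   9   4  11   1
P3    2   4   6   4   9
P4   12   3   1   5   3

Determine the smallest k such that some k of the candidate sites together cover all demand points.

2

Coverage sets (demand points within 4 of each site):
  P1: {C1}
  P2: {C3, C5}
  P3: {C1, C2, C4}
  P4: {C2, C3, C5}
No single site covers all 5 demand points.
But {P2, P3} covers everything, so the minimum is 2.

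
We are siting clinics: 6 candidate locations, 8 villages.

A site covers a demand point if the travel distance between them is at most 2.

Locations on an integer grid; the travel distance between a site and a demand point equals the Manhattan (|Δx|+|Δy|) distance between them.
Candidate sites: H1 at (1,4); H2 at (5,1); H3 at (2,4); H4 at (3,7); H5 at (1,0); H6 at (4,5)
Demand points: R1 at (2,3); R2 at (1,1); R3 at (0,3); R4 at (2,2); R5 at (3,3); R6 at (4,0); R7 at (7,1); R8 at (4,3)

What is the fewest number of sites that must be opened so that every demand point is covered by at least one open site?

Coverage sets (demand points within 2 of each site):
  H1: {R1, R3}
  H2: {R6, R7}
  H3: {R1, R4, R5}
  H4: {}
  H5: {R2}
  H6: {R8}
No 4 sites suffice: every size-4 union leaves at least one demand point uncovered.
But {H1, H2, H3, H5, H6} covers everything, so the minimum is 5.

5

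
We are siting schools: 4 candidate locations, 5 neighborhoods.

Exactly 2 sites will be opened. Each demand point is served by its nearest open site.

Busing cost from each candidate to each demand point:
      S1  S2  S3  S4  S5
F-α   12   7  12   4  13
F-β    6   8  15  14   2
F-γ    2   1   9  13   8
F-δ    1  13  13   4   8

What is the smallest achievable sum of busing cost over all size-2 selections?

Open {F-γ, F-δ}.
  S1→F-δ 1, S2→F-γ 1, S3→F-γ 9, S4→F-δ 4, S5→F-γ 8  ⇒ total 23.
Compare {F-α, F-γ}: total 24.
Compare {F-β, F-γ}: total 27.
No size-2 selection does better; minimum is 23.

23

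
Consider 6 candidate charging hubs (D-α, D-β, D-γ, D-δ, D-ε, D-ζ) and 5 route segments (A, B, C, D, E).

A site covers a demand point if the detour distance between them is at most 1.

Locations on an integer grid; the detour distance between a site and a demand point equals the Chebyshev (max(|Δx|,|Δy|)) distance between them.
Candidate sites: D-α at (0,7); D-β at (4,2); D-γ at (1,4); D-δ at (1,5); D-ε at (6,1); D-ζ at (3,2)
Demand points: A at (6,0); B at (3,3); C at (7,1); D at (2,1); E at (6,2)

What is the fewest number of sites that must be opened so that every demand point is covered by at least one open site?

2

Coverage sets (demand points within 1 of each site):
  D-α: {}
  D-β: {B}
  D-γ: {}
  D-δ: {}
  D-ε: {A, C, E}
  D-ζ: {B, D}
No single site covers all 5 demand points.
But {D-ε, D-ζ} covers everything, so the minimum is 2.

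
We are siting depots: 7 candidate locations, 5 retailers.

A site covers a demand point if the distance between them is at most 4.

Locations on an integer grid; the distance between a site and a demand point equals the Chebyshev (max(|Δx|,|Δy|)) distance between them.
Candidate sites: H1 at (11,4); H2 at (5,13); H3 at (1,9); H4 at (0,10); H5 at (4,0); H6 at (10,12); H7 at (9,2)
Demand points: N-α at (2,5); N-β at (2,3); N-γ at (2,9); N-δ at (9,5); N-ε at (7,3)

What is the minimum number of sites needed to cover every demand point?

3

Coverage sets (demand points within 4 of each site):
  H1: {N-δ, N-ε}
  H2: {N-γ}
  H3: {N-α, N-γ}
  H4: {N-γ}
  H5: {N-β, N-ε}
  H6: {}
  H7: {N-δ, N-ε}
No 2 sites suffice: every size-2 union leaves at least one demand point uncovered.
But {H1, H3, H5} covers everything, so the minimum is 3.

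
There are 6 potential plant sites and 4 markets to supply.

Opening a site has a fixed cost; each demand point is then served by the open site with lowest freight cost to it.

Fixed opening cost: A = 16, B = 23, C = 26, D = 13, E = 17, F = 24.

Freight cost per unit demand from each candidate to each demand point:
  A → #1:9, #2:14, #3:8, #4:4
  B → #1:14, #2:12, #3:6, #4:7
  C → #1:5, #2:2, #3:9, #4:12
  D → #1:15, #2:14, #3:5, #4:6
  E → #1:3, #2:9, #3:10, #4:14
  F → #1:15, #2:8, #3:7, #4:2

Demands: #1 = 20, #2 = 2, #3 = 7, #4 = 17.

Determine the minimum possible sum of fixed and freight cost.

Open {D, E, F}: assign each demand point to its cheapest open site.
  #1→E 20×3=60, #2→F 2×8=16, #3→D 7×5=35, #4→F 17×2=34
  freight cost 145, fixed 54 → total 199.
Compare {E, F}: freight cost 159 + fixed 41 = 200.
Compare {C, D, E, F}: freight cost 133 + fixed 80 = 213.
Compare {C, E, F}: freight cost 147 + fixed 67 = 214.
All other subsets cost ≥ 200. Minimum total cost: 199.

199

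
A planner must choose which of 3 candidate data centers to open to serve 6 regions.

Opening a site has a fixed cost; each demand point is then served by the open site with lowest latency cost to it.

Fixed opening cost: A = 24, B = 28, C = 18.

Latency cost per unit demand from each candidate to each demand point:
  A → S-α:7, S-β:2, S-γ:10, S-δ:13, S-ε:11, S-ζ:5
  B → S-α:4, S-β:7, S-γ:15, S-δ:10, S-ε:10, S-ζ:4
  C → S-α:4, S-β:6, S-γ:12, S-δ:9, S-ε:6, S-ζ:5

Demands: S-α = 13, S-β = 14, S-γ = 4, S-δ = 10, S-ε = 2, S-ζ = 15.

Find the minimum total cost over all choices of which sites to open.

Open {A, C}: assign each demand point to its cheapest open site.
  S-α→C 13×4=52, S-β→A 14×2=28, S-γ→A 4×10=40, S-δ→C 10×9=90, S-ε→C 2×6=12, S-ζ→A 15×5=75
  latency cost 297, fixed 42 → total 339.
Compare {A, B}: latency cost 300 + fixed 52 = 352.
Compare {A, B, C}: latency cost 282 + fixed 70 = 352.
Compare {C}: latency cost 361 + fixed 18 = 379.
All other subsets cost ≥ 352. Minimum total cost: 339.

339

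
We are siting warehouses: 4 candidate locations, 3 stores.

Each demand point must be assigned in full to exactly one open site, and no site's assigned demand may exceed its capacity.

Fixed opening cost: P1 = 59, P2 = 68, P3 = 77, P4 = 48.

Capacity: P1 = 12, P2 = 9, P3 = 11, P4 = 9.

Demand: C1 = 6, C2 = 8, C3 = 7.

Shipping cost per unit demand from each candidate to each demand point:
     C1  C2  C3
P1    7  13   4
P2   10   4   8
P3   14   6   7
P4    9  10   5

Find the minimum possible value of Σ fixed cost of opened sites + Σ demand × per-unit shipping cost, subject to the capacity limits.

284

Open {P1, P2, P4}; cheapest assignment that respects the capacities:
  P1 (cap 12, load 6): C1 — cost 6×7 = 42
  P2 (cap 9, load 8): C2 — cost 8×4 = 32
  P4 (cap 9, load 7): C3 — cost 7×5 = 35
  Shipping 109, fixed 175 → total 284.
  Any other capacity-feasible assignment to {P1, P2, P4} ships for at least 109.
Compare {P1, P3, P4}: its best feasible assignment gives total 309.
Compare {P1, P2, P3}: its best feasible assignment gives total 327.
Every other set of open sites that can feasibly serve all demand totals ≥ 309 even under its best assignment. Minimum: 284.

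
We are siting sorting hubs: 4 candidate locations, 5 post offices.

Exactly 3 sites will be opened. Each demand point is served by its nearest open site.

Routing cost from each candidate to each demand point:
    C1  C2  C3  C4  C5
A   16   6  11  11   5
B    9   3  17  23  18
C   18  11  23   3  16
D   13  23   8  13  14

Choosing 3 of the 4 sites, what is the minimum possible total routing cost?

Open {A, B, C}.
  C1→B 9, C2→B 3, C3→A 11, C4→C 3, C5→A 5  ⇒ total 31.
Compare {A, C, D}: total 35.
Compare {A, B, D}: total 36.
No size-3 selection does better; minimum is 31.

31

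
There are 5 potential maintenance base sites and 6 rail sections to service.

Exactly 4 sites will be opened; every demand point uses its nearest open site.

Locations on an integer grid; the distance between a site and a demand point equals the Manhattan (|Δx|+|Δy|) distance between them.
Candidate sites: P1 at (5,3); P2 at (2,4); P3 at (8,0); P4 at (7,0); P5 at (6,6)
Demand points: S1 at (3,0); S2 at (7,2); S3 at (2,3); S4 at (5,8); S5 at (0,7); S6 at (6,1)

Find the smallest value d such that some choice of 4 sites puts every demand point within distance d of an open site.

Open {P1, P2, P3, P4}.
  Farthest demand point is S4 at distance 5 (to P1); all others are ≤ 5.
With {P1, P2, P3, P5} the worst case is 5.
With {P1, P2, P4, P5} the worst case is 5.
No size-4 selection achieves below 5.

5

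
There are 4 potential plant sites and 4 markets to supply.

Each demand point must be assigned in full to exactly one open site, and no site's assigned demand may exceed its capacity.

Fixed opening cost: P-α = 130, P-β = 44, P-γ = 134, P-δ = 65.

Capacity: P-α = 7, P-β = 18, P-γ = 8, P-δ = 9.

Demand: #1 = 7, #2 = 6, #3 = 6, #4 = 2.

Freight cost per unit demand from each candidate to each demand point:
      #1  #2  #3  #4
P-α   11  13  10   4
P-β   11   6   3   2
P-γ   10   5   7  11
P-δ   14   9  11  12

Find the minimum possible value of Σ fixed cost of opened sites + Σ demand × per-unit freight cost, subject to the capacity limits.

262

Open {P-β, P-δ}; cheapest assignment that respects the capacities:
  P-β (cap 18, load 15): #1, #3, #4 — cost 7×11 + 6×3 + 2×2 = 99
  P-δ (cap 9, load 6): #2 — cost 6×9 = 54
  Shipping 153, fixed 109 → total 262.
  Any other capacity-feasible assignment to {P-β, P-δ} ships for at least 153.
Compare {P-β, P-γ}: its best feasible assignment gives total 306.
Compare {P-α, P-β}: its best feasible assignment gives total 309.
Every other set of open sites that can feasibly serve all demand totals ≥ 306 even under its best assignment. Minimum: 262.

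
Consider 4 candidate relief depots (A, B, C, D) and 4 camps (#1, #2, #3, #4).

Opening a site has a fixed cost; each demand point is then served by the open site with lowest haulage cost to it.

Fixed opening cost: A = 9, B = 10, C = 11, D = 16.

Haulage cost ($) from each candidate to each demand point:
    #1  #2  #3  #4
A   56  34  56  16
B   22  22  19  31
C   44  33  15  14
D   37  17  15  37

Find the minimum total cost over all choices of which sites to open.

Open {B, C}: assign each demand point to its cheapest open site.
  #1→B 22, #2→B 22, #3→C 15, #4→C 14
  haulage cost 73, fixed 21 → total 94.
Compare {A, B}: haulage cost 79 + fixed 19 = 98.
Compare {A, B, C}: haulage cost 73 + fixed 30 = 103.
Compare {B}: haulage cost 94 + fixed 10 = 104.
All other subsets cost ≥ 98. Minimum total cost: 94.

94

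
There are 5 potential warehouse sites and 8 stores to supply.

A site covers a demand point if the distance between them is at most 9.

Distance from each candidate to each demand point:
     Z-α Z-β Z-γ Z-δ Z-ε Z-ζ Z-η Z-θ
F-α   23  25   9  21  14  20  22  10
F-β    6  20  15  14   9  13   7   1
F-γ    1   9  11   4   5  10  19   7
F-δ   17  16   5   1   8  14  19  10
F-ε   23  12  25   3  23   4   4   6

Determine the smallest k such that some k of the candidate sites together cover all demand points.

Coverage sets (demand points within 9 of each site):
  F-α: {Z-γ}
  F-β: {Z-α, Z-ε, Z-η, Z-θ}
  F-γ: {Z-α, Z-β, Z-δ, Z-ε, Z-θ}
  F-δ: {Z-γ, Z-δ, Z-ε}
  F-ε: {Z-δ, Z-ζ, Z-η, Z-θ}
No 2 sites suffice: every size-2 union leaves at least one demand point uncovered.
But {F-α, F-γ, F-ε} covers everything, so the minimum is 3.

3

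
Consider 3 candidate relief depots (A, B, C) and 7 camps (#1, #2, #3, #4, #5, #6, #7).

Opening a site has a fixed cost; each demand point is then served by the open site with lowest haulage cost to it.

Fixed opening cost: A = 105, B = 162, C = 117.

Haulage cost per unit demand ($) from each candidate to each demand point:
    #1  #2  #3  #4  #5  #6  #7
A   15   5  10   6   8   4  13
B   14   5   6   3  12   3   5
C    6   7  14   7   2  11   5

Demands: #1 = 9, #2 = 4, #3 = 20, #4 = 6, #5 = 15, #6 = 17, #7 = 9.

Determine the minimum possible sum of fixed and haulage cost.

617

Open {B, C}: assign each demand point to its cheapest open site.
  #1→C 9×6=54, #2→B 4×5=20, #3→B 20×6=120, #4→B 6×3=18, #5→C 15×2=30, #6→B 17×3=51, #7→B 9×5=45
  haulage cost 338, fixed 279 → total 617.
Compare {A, C}: haulage cost 453 + fixed 222 = 675.
Compare {B}: haulage cost 560 + fixed 162 = 722.
Compare {A, B, C}: haulage cost 338 + fixed 384 = 722.
All other subsets cost ≥ 675. Minimum total cost: 617.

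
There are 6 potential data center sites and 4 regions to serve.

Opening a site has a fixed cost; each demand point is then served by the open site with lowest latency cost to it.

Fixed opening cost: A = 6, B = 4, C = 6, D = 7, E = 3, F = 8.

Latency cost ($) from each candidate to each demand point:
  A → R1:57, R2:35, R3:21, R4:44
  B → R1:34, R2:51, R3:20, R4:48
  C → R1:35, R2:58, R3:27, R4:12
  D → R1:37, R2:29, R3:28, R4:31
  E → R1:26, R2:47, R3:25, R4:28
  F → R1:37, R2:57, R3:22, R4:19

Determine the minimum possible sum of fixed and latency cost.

107

Open {B, C, D, E}: assign each demand point to its cheapest open site.
  R1→E 26, R2→D 29, R3→B 20, R4→C 12
  latency cost 87, fixed 20 → total 107.
Compare {C, D, E}: latency cost 92 + fixed 16 = 108.
Compare {A, C, E}: latency cost 94 + fixed 15 = 109.
Compare {A, C, D, E}: latency cost 88 + fixed 22 = 110.
All other subsets cost ≥ 108. Minimum total cost: 107.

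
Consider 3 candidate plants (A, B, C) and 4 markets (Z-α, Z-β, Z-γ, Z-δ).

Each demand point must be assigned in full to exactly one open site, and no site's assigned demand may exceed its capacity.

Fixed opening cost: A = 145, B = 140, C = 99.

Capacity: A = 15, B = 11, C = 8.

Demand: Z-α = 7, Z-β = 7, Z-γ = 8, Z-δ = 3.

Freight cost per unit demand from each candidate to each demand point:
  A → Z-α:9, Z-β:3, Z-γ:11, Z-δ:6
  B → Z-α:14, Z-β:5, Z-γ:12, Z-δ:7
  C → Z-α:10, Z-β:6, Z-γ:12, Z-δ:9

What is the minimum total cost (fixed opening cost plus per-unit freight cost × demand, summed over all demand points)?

486

Open {A, B}; cheapest assignment that respects the capacities:
  A (cap 15, load 14): Z-α, Z-β — cost 7×9 + 7×3 = 84
  B (cap 11, load 11): Z-γ, Z-δ — cost 8×12 + 3×7 = 117
  Shipping 201, fixed 285 → total 486.
  Any other capacity-feasible assignment to {A, B} ships for at least 201.
Compare {A, B, C}: its best feasible assignment gives total 584.
Every other set of open sites that can feasibly serve all demand totals ≥ 584 even under its best assignment. Minimum: 486.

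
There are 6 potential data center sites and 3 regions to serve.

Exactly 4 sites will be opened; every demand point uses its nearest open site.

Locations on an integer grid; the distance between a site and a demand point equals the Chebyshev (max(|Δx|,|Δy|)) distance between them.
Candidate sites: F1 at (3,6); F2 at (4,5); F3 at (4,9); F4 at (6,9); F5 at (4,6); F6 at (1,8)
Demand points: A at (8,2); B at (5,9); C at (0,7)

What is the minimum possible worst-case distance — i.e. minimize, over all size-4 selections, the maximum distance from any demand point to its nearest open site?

4

Open {F1, F2, F3, F4}.
  Farthest demand point is A at distance 4 (to F2); all others are ≤ 4.
With {F1, F2, F3, F5} the worst case is 4.
With {F1, F2, F3, F6} the worst case is 4.
No size-4 selection achieves below 4.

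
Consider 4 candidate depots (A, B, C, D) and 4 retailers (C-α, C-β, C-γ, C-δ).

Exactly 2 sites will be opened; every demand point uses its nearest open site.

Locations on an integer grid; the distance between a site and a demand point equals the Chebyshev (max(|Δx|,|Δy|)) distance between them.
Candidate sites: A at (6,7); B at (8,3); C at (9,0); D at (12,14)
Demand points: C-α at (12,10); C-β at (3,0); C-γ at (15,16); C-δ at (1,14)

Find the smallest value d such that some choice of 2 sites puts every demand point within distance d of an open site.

Open {A, D}.
  Farthest demand point is C-β at distance 7 (to A); all others are ≤ 7.
With {A, B} the worst case is 9.
With {A, C} the worst case is 9.
No size-2 selection achieves below 7.

7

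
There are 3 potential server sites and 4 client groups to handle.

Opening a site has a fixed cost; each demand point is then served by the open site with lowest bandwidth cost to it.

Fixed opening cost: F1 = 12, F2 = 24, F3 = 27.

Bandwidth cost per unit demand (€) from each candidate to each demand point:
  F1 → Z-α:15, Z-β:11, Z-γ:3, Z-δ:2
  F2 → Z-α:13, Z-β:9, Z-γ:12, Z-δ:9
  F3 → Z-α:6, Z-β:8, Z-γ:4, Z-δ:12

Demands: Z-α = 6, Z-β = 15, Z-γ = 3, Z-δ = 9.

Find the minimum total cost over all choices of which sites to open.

Open {F1, F3}: assign each demand point to its cheapest open site.
  Z-α→F3 6×6=36, Z-β→F3 15×8=120, Z-γ→F1 3×3=9, Z-δ→F1 9×2=18
  bandwidth cost 183, fixed 39 → total 222.
Compare {F1, F2, F3}: bandwidth cost 183 + fixed 63 = 246.
Compare {F1, F2}: bandwidth cost 240 + fixed 36 = 276.
Compare {F1}: bandwidth cost 282 + fixed 12 = 294.
All other subsets cost ≥ 246. Minimum total cost: 222.

222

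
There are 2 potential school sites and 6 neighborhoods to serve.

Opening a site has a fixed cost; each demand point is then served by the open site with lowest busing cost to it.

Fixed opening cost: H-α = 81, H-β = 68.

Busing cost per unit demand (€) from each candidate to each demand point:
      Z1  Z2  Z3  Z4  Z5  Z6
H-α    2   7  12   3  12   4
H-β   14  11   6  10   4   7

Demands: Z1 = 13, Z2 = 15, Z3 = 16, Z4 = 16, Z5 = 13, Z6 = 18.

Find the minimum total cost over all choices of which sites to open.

548

Open {H-α, H-β}: assign each demand point to its cheapest open site.
  Z1→H-α 13×2=26, Z2→H-α 15×7=105, Z3→H-β 16×6=96, Z4→H-α 16×3=48, Z5→H-β 13×4=52, Z6→H-α 18×4=72
  busing cost 399, fixed 149 → total 548.
Compare {H-α}: busing cost 599 + fixed 81 = 680.
Compare {H-β}: busing cost 781 + fixed 68 = 849.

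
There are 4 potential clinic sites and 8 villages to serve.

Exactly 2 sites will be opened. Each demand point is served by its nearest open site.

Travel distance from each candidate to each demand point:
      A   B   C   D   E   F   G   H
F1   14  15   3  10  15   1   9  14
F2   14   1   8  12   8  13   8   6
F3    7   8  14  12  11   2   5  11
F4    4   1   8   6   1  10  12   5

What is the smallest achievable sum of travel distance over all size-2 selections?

Open {F1, F4}.
  A→F4 4, B→F4 1, C→F1 3, D→F4 6, E→F4 1, F→F1 1, G→F1 9, H→F4 5  ⇒ total 30.
Compare {F3, F4}: total 32.
Compare {F2, F4}: total 43.
No size-2 selection does better; minimum is 30.

30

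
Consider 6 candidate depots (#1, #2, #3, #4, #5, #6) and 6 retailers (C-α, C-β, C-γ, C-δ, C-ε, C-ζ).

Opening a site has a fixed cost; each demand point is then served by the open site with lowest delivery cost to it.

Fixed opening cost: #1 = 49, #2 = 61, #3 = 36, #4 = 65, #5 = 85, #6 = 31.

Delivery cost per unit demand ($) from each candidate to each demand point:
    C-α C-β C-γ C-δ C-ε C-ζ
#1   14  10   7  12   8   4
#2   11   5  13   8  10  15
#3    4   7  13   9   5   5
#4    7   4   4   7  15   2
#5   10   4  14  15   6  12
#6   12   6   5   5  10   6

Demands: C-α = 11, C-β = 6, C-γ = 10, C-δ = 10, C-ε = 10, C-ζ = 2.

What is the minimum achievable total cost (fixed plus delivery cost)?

Open {#3, #6}: assign each demand point to its cheapest open site.
  C-α→#3 11×4=44, C-β→#6 6×6=36, C-γ→#6 10×5=50, C-δ→#6 10×5=50, C-ε→#3 10×5=50, C-ζ→#3 2×5=10
  delivery cost 240, fixed 67 → total 307.
Compare {#3, #4}: delivery cost 232 + fixed 101 = 333.
Compare {#3, #4, #6}: delivery cost 212 + fixed 132 = 344.
Compare {#1, #3, #6}: delivery cost 238 + fixed 116 = 354.
All other subsets cost ≥ 333. Minimum total cost: 307.

307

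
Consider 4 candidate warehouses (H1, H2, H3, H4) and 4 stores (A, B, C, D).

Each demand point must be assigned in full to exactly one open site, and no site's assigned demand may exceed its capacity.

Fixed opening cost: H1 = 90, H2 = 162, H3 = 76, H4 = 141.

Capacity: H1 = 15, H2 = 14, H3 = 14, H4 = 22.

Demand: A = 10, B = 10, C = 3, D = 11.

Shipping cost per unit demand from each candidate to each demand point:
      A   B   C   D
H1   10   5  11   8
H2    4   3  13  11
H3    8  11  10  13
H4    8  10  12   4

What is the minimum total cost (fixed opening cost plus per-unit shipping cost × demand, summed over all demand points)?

438

Open {H1, H4}; cheapest assignment that respects the capacities:
  H1 (cap 15, load 13): B, C — cost 10×5 + 3×11 = 83
  H4 (cap 22, load 21): A, D — cost 10×8 + 11×4 = 124
  Shipping 207, fixed 231 → total 438.
  Any other capacity-feasible assignment to {H1, H4} ships for at least 207.
Compare {H3, H4}: its best feasible assignment gives total 471.
Compare {H2, H4}: its best feasible assignment gives total 496.
Every other set of open sites that can feasibly serve all demand totals ≥ 471 even under its best assignment. Minimum: 438.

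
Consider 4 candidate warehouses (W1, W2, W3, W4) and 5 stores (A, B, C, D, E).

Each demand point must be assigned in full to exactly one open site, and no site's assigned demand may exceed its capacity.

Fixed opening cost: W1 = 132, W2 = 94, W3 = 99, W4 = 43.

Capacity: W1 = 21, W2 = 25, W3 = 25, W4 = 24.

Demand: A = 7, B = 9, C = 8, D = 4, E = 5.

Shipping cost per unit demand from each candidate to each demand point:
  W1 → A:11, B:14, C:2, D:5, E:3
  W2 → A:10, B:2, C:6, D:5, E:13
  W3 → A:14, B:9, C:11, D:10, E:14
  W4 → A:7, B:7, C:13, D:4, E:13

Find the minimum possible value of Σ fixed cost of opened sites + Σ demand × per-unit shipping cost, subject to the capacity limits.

Open {W2, W4}; cheapest assignment that respects the capacities:
  W2 (cap 25, load 22): B, C, E — cost 9×2 + 8×6 + 5×13 = 131
  W4 (cap 24, load 11): A, D — cost 7×7 + 4×4 = 65
  Shipping 196, fixed 137 → total 333.
  Any other capacity-feasible assignment to {W2, W4} ships for at least 196.
Compare {W1, W4}: its best feasible assignment gives total 334.
Compare {W1, W2}: its best feasible assignment gives total 365.
Every other set of open sites that can feasibly serve all demand totals ≥ 334 even under its best assignment. Minimum: 333.

333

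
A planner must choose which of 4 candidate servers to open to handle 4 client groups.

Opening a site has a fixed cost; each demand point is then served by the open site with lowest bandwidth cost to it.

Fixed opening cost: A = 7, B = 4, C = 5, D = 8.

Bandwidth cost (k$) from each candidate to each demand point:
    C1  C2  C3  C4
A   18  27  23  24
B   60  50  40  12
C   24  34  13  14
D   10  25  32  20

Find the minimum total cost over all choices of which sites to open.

75

Open {C, D}: assign each demand point to its cheapest open site.
  C1→D 10, C2→D 25, C3→C 13, C4→C 14
  bandwidth cost 62, fixed 13 → total 75.
Compare {B, C, D}: bandwidth cost 60 + fixed 17 = 77.
Compare {A, C, D}: bandwidth cost 62 + fixed 20 = 82.
Compare {A, C}: bandwidth cost 72 + fixed 12 = 84.
All other subsets cost ≥ 77. Minimum total cost: 75.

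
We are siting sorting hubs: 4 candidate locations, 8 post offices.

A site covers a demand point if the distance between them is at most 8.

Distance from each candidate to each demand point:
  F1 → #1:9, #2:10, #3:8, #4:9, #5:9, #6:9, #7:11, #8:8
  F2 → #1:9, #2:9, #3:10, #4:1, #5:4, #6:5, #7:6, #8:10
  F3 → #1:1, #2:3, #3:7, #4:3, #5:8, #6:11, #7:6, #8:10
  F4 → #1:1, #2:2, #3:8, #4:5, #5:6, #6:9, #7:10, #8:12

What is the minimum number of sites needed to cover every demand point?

3

Coverage sets (demand points within 8 of each site):
  F1: {#3, #8}
  F2: {#4, #5, #6, #7}
  F3: {#1, #2, #3, #4, #5, #7}
  F4: {#1, #2, #3, #4, #5}
No 2 sites suffice: every size-2 union leaves at least one demand point uncovered.
But {F1, F2, F3} covers everything, so the minimum is 3.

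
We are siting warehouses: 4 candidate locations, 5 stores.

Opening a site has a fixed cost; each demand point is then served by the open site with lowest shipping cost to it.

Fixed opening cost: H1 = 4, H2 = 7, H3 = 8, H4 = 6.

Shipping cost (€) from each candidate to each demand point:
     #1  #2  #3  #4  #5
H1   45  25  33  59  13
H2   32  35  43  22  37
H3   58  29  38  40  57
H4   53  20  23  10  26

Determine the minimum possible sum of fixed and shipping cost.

115

Open {H1, H2, H4}: assign each demand point to its cheapest open site.
  #1→H2 32, #2→H4 20, #3→H4 23, #4→H4 10, #5→H1 13
  shipping cost 98, fixed 17 → total 115.
Compare {H1, H4}: shipping cost 111 + fixed 10 = 121.
Compare {H1, H2, H3, H4}: shipping cost 98 + fixed 25 = 123.
Compare {H2, H4}: shipping cost 111 + fixed 13 = 124.
All other subsets cost ≥ 121. Minimum total cost: 115.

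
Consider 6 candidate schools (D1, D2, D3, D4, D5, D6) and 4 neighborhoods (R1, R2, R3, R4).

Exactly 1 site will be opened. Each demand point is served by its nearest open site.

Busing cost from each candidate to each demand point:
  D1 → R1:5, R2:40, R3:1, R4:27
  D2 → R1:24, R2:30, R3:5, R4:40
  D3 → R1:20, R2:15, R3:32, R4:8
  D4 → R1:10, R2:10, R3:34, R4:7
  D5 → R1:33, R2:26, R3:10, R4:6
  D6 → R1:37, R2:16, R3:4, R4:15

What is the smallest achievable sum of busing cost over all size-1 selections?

Open {D4}.
  R1→D4 10, R2→D4 10, R3→D4 34, R4→D4 7  ⇒ total 61.
Compare {D6}: total 72.
Compare {D1}: total 73.
No size-1 selection does better; minimum is 61.

61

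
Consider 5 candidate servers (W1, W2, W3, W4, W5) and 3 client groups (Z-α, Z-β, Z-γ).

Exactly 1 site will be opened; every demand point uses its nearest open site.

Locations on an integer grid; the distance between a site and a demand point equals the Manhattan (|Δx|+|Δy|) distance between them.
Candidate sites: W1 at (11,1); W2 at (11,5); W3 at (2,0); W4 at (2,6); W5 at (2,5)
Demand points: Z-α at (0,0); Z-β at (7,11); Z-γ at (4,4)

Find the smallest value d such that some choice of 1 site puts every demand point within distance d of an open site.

10

Open {W4}.
  Farthest demand point is Z-β at distance 10 (to W4); all others are ≤ 10.
With {W5} the worst case is 11.
With {W1} the worst case is 14.
No size-1 selection achieves below 10.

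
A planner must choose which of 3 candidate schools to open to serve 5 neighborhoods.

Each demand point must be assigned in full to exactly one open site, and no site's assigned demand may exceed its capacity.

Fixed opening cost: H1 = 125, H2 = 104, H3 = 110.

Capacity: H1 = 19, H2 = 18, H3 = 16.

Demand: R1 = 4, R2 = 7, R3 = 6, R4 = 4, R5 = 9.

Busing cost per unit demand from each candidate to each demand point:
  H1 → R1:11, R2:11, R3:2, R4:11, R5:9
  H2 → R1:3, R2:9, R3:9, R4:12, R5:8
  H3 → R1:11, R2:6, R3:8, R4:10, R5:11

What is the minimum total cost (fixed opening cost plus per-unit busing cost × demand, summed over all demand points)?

Open {H2, H3}; cheapest assignment that respects the capacities:
  H2 (cap 18, load 17): R1, R4, R5 — cost 4×3 + 4×12 + 9×8 = 132
  H3 (cap 16, load 13): R2, R3 — cost 7×6 + 6×8 = 90
  Shipping 222, fixed 214 → total 436.
  Any other capacity-feasible assignment to {H2, H3} ships for at least 222.
Compare {H1, H2}: its best feasible assignment gives total 441.
Compare {H1, H3}: its best feasible assignment gives total 454.
Every other set of open sites that can feasibly serve all demand totals ≥ 441 even under its best assignment. Minimum: 436.

436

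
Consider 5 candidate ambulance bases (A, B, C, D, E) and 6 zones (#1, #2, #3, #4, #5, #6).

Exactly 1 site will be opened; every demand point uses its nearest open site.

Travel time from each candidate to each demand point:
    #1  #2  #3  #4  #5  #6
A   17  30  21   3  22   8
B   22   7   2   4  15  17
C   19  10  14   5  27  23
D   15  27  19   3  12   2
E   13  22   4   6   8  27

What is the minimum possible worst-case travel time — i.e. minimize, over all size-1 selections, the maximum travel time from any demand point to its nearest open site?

22

Open {B}.
  Farthest demand point is #1 at travel time 22 (to B); all others are ≤ 22.
With {C} the worst case is 27.
With {D} the worst case is 27.
No size-1 selection achieves below 22.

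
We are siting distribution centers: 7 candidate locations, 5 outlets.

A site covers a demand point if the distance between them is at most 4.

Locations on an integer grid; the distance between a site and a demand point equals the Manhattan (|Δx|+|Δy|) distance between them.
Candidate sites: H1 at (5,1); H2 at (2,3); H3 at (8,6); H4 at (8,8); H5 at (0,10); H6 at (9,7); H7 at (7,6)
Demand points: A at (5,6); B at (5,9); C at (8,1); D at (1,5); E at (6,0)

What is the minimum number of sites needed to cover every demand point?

4

Coverage sets (demand points within 4 of each site):
  H1: {C, E}
  H2: {D}
  H3: {A}
  H4: {B}
  H5: {}
  H6: {}
  H7: {A}
No 3 sites suffice: every size-3 union leaves at least one demand point uncovered.
But {H1, H2, H3, H4} covers everything, so the minimum is 4.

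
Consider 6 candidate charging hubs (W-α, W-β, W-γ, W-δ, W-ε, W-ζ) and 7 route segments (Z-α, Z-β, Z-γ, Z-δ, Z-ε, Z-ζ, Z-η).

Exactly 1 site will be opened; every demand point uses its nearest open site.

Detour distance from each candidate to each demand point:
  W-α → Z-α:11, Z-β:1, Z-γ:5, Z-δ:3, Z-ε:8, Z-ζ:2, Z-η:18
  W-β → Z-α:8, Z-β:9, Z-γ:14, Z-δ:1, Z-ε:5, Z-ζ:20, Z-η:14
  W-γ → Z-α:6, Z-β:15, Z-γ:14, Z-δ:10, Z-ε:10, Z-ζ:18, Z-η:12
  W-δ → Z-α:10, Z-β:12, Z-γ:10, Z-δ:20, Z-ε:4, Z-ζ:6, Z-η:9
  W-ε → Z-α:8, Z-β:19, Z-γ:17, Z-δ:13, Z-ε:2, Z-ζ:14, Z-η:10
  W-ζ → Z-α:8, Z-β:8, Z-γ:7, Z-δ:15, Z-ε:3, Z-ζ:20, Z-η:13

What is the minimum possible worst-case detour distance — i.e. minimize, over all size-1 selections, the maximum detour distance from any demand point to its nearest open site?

Open {W-α}.
  Farthest demand point is Z-η at detour distance 18 (to W-α); all others are ≤ 18.
With {W-γ} the worst case is 18.
With {W-ε} the worst case is 19.
No size-1 selection achieves below 18.

18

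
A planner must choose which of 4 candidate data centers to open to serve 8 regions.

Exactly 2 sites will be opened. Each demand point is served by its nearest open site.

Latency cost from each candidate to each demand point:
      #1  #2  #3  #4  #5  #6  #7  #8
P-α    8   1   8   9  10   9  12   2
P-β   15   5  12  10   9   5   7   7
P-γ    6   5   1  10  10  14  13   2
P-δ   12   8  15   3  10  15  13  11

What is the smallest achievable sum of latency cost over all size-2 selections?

45

Open {P-β, P-γ}.
  #1→P-γ 6, #2→P-β 5, #3→P-γ 1, #4→P-β 10, #5→P-β 9, #6→P-β 5, #7→P-β 7, #8→P-γ 2  ⇒ total 45.
Compare {P-α, P-β}: total 49.
Compare {P-α, P-γ}: total 50.
No size-2 selection does better; minimum is 45.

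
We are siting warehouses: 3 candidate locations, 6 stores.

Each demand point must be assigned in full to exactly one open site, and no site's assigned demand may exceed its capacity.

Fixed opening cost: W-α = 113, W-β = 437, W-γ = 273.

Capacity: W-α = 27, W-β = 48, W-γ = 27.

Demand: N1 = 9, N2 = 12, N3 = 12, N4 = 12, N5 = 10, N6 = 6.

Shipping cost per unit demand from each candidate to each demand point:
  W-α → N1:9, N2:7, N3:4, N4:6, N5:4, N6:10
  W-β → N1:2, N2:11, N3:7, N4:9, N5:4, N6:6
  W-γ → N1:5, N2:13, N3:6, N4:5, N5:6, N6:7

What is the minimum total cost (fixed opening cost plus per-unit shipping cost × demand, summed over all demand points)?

884

Open {W-α, W-β}; cheapest assignment that respects the capacities:
  W-α (cap 27, load 24): N2, N3 — cost 12×7 + 12×4 = 132
  W-β (cap 48, load 37): N1, N4, N5, N6 — cost 9×2 + 12×9 + 10×4 + 6×6 = 202
  Shipping 334, fixed 550 → total 884.
  Any other capacity-feasible assignment to {W-α, W-β} ships for at least 334.
Compare {W-β, W-γ}: its best feasible assignment gives total 1068.
Compare {W-α, W-β, W-γ}: its best feasible assignment gives total 1109.
Every other set of open sites that can feasibly serve all demand totals ≥ 1068 even under its best assignment. Minimum: 884.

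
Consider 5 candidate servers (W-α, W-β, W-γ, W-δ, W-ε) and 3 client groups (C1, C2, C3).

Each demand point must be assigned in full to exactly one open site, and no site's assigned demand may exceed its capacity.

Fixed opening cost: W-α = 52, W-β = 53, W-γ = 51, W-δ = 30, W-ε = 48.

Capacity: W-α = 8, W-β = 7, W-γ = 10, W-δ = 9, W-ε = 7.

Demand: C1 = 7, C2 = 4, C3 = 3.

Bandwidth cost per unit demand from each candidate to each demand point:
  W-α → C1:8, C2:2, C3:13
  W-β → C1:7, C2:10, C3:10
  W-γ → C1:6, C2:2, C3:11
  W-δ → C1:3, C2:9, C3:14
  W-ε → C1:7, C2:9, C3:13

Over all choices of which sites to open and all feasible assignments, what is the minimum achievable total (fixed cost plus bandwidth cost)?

Open {W-γ, W-δ}; cheapest assignment that respects the capacities:
  W-γ (cap 10, load 7): C2, C3 — cost 4×2 + 3×11 = 41
  W-δ (cap 9, load 7): C1 — cost 7×3 = 21
  Shipping 62, fixed 81 → total 143.
  Any other capacity-feasible assignment to {W-γ, W-δ} ships for at least 62.
Compare {W-α, W-δ}: its best feasible assignment gives total 150.
Compare {W-β, W-δ}: its best feasible assignment gives total 174.
Every other set of open sites that can feasibly serve all demand totals ≥ 150 even under its best assignment. Minimum: 143.

143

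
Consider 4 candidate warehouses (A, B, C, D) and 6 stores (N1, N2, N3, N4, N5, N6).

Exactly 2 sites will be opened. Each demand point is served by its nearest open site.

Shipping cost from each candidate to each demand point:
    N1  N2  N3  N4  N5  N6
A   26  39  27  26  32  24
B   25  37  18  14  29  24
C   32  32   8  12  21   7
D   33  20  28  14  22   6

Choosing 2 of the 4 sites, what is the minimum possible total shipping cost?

Open {C, D}.
  N1→C 32, N2→D 20, N3→C 8, N4→C 12, N5→C 21, N6→D 6  ⇒ total 99.
Compare {B, C}: total 105.
Compare {B, D}: total 105.
No size-2 selection does better; minimum is 99.

99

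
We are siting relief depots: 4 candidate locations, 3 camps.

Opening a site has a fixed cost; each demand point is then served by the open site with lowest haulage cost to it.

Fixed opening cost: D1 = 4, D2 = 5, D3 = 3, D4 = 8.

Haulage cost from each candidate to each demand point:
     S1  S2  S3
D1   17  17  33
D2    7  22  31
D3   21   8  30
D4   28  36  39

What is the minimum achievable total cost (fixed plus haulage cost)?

53

Open {D2, D3}: assign each demand point to its cheapest open site.
  S1→D2 7, S2→D3 8, S3→D3 30
  haulage cost 45, fixed 8 → total 53.
Compare {D1, D2, D3}: haulage cost 45 + fixed 12 = 57.
Compare {D2, D3, D4}: haulage cost 45 + fixed 16 = 61.
Compare {D3}: haulage cost 59 + fixed 3 = 62.
All other subsets cost ≥ 57. Minimum total cost: 53.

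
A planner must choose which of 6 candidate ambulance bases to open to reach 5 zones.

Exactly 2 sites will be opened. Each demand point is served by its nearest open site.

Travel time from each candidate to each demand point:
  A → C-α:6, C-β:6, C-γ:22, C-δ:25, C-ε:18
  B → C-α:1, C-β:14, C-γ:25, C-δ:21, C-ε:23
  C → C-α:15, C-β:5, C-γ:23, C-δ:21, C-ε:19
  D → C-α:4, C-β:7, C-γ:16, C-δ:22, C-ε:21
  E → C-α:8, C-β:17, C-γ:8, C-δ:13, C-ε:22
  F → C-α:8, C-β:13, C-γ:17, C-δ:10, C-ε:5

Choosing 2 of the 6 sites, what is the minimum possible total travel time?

42

Open {D, F}.
  C-α→D 4, C-β→D 7, C-γ→D 16, C-δ→F 10, C-ε→F 5  ⇒ total 42.
Compare {A, F}: total 44.
Compare {E, F}: total 44.
No size-2 selection does better; minimum is 42.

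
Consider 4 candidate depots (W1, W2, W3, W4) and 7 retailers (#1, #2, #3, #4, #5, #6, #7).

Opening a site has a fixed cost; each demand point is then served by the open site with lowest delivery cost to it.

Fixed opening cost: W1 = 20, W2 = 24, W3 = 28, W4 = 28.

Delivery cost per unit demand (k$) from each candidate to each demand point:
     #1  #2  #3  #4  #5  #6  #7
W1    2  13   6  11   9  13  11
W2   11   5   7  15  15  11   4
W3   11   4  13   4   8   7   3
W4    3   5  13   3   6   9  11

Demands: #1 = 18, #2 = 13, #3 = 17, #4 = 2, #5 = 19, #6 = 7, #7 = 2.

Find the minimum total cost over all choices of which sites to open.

Open {W1, W3, W4}: assign each demand point to its cheapest open site.
  #1→W1 18×2=36, #2→W3 13×4=52, #3→W1 17×6=102, #4→W4 2×3=6, #5→W4 19×6=114, #6→W3 7×7=49, #7→W3 2×3=6
  delivery cost 365, fixed 76 → total 441.
Compare {W1, W3}: delivery cost 405 + fixed 48 = 453.
Compare {W1, W4}: delivery cost 408 + fixed 48 = 456.
Compare {W1, W2, W3, W4}: delivery cost 365 + fixed 100 = 465.
All other subsets cost ≥ 453. Minimum total cost: 441.

441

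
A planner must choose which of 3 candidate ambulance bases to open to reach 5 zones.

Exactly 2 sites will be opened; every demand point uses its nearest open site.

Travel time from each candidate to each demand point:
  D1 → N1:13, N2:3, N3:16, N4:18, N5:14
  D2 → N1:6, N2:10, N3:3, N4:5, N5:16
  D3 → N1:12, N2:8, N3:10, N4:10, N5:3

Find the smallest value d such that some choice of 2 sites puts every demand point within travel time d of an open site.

8

Open {D2, D3}.
  Farthest demand point is N2 at travel time 8 (to D3); all others are ≤ 8.
With {D1, D3} the worst case is 12.
With {D1, D2} the worst case is 14.
No size-2 selection achieves below 8.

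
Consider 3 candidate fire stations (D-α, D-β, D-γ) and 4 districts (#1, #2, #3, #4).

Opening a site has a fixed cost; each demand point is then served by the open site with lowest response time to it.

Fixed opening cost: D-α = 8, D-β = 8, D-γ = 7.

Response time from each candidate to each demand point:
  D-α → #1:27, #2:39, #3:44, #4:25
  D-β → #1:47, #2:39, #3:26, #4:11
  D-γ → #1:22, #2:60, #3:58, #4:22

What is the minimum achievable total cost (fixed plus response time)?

Open {D-β, D-γ}: assign each demand point to its cheapest open site.
  #1→D-γ 22, #2→D-β 39, #3→D-β 26, #4→D-β 11
  response time 98, fixed 15 → total 113.
Compare {D-α, D-β}: response time 103 + fixed 16 = 119.
Compare {D-α, D-β, D-γ}: response time 98 + fixed 23 = 121.
Compare {D-β}: response time 123 + fixed 8 = 131.
All other subsets cost ≥ 119. Minimum total cost: 113.

113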